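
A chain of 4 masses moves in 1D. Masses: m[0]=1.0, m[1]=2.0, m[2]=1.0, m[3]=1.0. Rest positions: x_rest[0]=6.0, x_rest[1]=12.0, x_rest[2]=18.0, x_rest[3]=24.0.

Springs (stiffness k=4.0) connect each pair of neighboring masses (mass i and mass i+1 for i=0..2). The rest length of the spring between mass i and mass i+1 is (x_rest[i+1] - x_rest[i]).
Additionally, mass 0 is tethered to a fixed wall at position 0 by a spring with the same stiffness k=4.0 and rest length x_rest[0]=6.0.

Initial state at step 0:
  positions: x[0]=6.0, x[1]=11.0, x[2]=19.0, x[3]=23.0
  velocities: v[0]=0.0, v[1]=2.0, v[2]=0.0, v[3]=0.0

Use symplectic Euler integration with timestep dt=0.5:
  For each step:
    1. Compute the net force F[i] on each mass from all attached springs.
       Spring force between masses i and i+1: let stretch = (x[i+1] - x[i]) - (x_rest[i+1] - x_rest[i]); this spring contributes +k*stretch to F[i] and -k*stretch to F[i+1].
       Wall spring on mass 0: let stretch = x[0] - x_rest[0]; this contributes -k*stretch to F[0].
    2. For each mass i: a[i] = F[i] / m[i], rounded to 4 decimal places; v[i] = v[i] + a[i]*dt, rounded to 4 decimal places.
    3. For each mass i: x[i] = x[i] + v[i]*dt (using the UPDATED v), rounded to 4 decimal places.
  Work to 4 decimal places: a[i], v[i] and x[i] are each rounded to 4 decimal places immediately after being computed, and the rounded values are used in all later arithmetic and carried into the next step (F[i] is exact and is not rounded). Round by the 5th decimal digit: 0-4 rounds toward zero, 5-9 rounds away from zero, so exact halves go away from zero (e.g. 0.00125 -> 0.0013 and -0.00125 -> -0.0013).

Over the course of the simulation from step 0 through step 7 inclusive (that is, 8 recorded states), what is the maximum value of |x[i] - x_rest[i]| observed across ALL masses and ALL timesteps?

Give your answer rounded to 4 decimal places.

Step 0: x=[6.0000 11.0000 19.0000 23.0000] v=[0.0000 2.0000 0.0000 0.0000]
Step 1: x=[5.0000 13.5000 15.0000 25.0000] v=[-2.0000 5.0000 -8.0000 4.0000]
Step 2: x=[7.5000 12.5000 19.5000 23.0000] v=[5.0000 -2.0000 9.0000 -4.0000]
Step 3: x=[7.5000 12.5000 20.5000 23.5000] v=[0.0000 0.0000 2.0000 1.0000]
Step 4: x=[5.0000 14.0000 16.5000 27.0000] v=[-5.0000 3.0000 -8.0000 7.0000]
Step 5: x=[6.5000 12.2500 20.5000 26.0000] v=[3.0000 -3.5000 8.0000 -2.0000]
Step 6: x=[7.2500 11.7500 21.7500 25.5000] v=[1.5000 -1.0000 2.5000 -1.0000]
Step 7: x=[5.2500 14.0000 16.7500 27.2500] v=[-4.0000 4.5000 -10.0000 3.5000]
Max displacement = 3.7500

Answer: 3.7500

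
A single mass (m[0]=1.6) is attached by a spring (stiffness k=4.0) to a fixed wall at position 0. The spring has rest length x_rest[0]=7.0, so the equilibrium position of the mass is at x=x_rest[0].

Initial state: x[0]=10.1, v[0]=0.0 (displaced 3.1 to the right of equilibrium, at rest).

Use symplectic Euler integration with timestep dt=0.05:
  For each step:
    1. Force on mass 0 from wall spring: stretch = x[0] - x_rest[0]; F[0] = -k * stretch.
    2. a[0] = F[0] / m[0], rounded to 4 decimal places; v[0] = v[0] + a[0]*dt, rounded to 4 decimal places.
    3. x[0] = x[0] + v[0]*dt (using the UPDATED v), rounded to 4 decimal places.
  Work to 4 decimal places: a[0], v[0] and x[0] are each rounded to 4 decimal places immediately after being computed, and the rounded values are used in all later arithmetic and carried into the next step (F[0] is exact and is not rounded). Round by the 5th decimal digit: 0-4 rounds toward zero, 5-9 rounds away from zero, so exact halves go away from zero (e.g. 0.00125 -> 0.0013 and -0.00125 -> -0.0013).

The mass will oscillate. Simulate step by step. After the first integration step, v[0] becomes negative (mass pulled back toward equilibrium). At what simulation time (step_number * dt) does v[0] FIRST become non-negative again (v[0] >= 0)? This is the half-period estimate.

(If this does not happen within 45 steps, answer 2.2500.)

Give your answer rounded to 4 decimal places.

Answer: 2.0000

Derivation:
Step 0: x=[10.1000] v=[0.0000]
Step 1: x=[10.0806] v=[-0.3875]
Step 2: x=[10.0420] v=[-0.7726]
Step 3: x=[9.9844] v=[-1.1529]
Step 4: x=[9.9081] v=[-1.5260]
Step 5: x=[9.8136] v=[-1.8895]
Step 6: x=[9.7015] v=[-2.2412]
Step 7: x=[9.5726] v=[-2.5789]
Step 8: x=[9.4276] v=[-2.9005]
Step 9: x=[9.2674] v=[-3.2040]
Step 10: x=[9.0930] v=[-3.4874]
Step 11: x=[8.9056] v=[-3.7490]
Step 12: x=[8.7062] v=[-3.9872]
Step 13: x=[8.4962] v=[-4.2005]
Step 14: x=[8.2768] v=[-4.3875]
Step 15: x=[8.0494] v=[-4.5471]
Step 16: x=[7.8155] v=[-4.6783]
Step 17: x=[7.5765] v=[-4.7802]
Step 18: x=[7.3339] v=[-4.8523]
Step 19: x=[7.0892] v=[-4.8940]
Step 20: x=[6.8439] v=[-4.9052]
Step 21: x=[6.5996] v=[-4.8857]
Step 22: x=[6.3578] v=[-4.8357]
Step 23: x=[6.1200] v=[-4.7554]
Step 24: x=[5.8877] v=[-4.6454]
Step 25: x=[5.6624] v=[-4.5064]
Step 26: x=[5.4454] v=[-4.3392]
Step 27: x=[5.2382] v=[-4.1449]
Step 28: x=[5.0420] v=[-3.9247]
Step 29: x=[4.8580] v=[-3.6800]
Step 30: x=[4.6874] v=[-3.4123]
Step 31: x=[4.5312] v=[-3.1232]
Step 32: x=[4.3905] v=[-2.8146]
Step 33: x=[4.2661] v=[-2.4884]
Step 34: x=[4.1588] v=[-2.1467]
Step 35: x=[4.0692] v=[-1.7916]
Step 36: x=[3.9979] v=[-1.4253]
Step 37: x=[3.9454] v=[-1.0500]
Step 38: x=[3.9120] v=[-0.6682]
Step 39: x=[3.8979] v=[-0.2822]
Step 40: x=[3.9032] v=[0.1056]
First v>=0 after going negative at step 40, time=2.0000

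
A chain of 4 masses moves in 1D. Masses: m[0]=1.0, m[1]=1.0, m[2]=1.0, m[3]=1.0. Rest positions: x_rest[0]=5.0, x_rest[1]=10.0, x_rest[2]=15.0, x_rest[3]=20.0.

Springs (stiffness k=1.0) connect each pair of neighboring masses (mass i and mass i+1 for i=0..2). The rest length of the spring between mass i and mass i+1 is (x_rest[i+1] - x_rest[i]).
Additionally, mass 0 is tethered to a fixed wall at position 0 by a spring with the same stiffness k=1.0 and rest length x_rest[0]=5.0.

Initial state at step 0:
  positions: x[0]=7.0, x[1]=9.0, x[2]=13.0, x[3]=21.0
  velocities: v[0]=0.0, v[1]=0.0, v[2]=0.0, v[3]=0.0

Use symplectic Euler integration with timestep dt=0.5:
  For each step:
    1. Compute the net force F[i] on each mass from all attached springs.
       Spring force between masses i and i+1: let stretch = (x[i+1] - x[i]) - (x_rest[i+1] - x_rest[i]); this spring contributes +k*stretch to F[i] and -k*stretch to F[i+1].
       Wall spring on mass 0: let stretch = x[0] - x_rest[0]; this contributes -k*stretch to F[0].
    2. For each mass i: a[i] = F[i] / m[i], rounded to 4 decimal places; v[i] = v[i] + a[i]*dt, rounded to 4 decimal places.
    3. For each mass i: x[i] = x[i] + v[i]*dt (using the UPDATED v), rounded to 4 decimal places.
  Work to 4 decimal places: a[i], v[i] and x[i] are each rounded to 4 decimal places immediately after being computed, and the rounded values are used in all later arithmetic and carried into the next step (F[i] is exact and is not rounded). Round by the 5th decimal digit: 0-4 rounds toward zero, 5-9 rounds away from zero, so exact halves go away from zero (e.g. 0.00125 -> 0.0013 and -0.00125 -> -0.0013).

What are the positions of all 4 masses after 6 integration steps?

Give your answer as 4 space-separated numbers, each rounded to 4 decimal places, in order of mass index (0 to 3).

Answer: 5.8771 9.5181 14.2132 20.3952

Derivation:
Step 0: x=[7.0000 9.0000 13.0000 21.0000] v=[0.0000 0.0000 0.0000 0.0000]
Step 1: x=[5.7500 9.5000 14.0000 20.2500] v=[-2.5000 1.0000 2.0000 -1.5000]
Step 2: x=[4.0000 10.1875 15.4375 19.1875] v=[-3.5000 1.3750 2.8750 -2.1250]
Step 3: x=[2.7969 10.6407 16.5000 18.4375] v=[-2.4063 0.9063 2.1250 -1.5000]
Step 4: x=[2.8555 10.5977 16.5821 18.4532] v=[0.1172 -0.0860 0.1641 0.0313]
Step 5: x=[4.1358 10.1153 15.6358 19.2511] v=[2.5606 -0.9649 -1.8926 1.5958]
Step 6: x=[5.8771 9.5181 14.2132 20.3952] v=[3.4825 -1.1944 -2.8452 2.2882]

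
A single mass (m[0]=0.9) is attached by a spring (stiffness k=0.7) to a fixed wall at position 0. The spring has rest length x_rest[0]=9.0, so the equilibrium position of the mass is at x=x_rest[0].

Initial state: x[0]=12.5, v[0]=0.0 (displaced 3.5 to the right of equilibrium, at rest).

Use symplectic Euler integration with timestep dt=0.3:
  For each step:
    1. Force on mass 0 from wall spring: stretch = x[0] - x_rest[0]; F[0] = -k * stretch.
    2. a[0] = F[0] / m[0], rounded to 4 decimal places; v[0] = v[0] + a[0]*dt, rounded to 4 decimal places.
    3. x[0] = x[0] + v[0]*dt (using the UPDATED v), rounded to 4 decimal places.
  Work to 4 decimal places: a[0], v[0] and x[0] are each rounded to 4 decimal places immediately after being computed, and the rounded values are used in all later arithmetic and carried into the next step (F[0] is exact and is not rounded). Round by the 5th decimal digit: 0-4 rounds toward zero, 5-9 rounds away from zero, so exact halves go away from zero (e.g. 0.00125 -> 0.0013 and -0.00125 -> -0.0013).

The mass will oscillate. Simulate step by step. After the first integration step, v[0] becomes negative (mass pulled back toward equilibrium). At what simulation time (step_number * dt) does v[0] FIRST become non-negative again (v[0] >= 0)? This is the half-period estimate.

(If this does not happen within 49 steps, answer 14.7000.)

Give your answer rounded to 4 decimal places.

Answer: 3.6000

Derivation:
Step 0: x=[12.5000] v=[0.0000]
Step 1: x=[12.2550] v=[-0.8167]
Step 2: x=[11.7821] v=[-1.5762]
Step 3: x=[11.1145] v=[-2.2254]
Step 4: x=[10.2989] v=[-2.7188]
Step 5: x=[9.3923] v=[-3.0219]
Step 6: x=[8.4583] v=[-3.1134]
Step 7: x=[7.5622] v=[-2.9870]
Step 8: x=[6.7668] v=[-2.6515]
Step 9: x=[6.1277] v=[-2.1304]
Step 10: x=[5.6896] v=[-1.4602]
Step 11: x=[5.4833] v=[-0.6878]
Step 12: x=[5.5231] v=[0.1328]
First v>=0 after going negative at step 12, time=3.6000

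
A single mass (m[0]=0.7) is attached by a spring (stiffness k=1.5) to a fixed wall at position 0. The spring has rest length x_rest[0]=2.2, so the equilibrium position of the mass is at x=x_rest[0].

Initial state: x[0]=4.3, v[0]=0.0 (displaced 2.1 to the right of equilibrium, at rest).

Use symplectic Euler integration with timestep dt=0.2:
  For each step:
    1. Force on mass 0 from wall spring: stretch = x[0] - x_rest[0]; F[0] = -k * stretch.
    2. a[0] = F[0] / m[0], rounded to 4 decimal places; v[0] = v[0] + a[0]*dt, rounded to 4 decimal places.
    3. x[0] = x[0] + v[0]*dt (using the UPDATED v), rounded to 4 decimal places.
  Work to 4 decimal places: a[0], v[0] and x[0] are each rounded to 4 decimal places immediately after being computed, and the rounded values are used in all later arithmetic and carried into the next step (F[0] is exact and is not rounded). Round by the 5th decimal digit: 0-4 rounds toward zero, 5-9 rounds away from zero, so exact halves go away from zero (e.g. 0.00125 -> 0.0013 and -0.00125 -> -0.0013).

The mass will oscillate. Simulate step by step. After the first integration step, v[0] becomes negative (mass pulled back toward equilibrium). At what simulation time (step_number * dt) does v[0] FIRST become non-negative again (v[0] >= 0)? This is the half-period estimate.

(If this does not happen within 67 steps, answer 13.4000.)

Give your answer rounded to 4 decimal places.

Answer: 2.2000

Derivation:
Step 0: x=[4.3000] v=[0.0000]
Step 1: x=[4.1200] v=[-0.9000]
Step 2: x=[3.7754] v=[-1.7229]
Step 3: x=[3.2958] v=[-2.3981]
Step 4: x=[2.7223] v=[-2.8677]
Step 5: x=[2.1040] v=[-3.0915]
Step 6: x=[1.4939] v=[-3.0504]
Step 7: x=[0.9443] v=[-2.7478]
Step 8: x=[0.5024] v=[-2.2096]
Step 9: x=[0.2060] v=[-1.4821]
Step 10: x=[0.0805] v=[-0.6275]
Step 11: x=[0.1367] v=[0.2809]
First v>=0 after going negative at step 11, time=2.2000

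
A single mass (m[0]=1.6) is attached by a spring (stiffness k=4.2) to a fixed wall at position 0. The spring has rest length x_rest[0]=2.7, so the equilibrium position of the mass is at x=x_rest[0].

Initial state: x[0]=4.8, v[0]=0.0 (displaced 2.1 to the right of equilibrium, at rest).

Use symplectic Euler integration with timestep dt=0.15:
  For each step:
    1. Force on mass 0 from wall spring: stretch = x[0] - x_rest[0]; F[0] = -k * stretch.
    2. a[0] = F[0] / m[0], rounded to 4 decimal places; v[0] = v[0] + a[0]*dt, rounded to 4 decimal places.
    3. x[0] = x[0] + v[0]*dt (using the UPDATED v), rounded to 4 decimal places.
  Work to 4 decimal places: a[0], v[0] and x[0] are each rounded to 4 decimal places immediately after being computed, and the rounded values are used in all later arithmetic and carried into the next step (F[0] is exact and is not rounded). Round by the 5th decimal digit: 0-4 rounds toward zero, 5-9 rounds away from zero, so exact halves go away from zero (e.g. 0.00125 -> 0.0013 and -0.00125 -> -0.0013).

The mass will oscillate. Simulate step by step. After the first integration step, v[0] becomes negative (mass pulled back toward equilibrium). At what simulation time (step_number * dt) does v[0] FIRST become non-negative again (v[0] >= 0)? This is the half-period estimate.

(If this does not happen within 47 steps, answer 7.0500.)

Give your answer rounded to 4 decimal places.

Answer: 1.9500

Derivation:
Step 0: x=[4.8000] v=[0.0000]
Step 1: x=[4.6760] v=[-0.8269]
Step 2: x=[4.4353] v=[-1.6050]
Step 3: x=[4.0921] v=[-2.2883]
Step 4: x=[3.6666] v=[-2.8364]
Step 5: x=[3.1841] v=[-3.2170]
Step 6: x=[2.6730] v=[-3.4076]
Step 7: x=[2.1635] v=[-3.3970]
Step 8: x=[1.6856] v=[-3.1858]
Step 9: x=[1.2676] v=[-2.7864]
Step 10: x=[0.9342] v=[-2.2224]
Step 11: x=[0.7051] v=[-1.5271]
Step 12: x=[0.5939] v=[-0.7416]
Step 13: x=[0.6071] v=[0.0877]
First v>=0 after going negative at step 13, time=1.9500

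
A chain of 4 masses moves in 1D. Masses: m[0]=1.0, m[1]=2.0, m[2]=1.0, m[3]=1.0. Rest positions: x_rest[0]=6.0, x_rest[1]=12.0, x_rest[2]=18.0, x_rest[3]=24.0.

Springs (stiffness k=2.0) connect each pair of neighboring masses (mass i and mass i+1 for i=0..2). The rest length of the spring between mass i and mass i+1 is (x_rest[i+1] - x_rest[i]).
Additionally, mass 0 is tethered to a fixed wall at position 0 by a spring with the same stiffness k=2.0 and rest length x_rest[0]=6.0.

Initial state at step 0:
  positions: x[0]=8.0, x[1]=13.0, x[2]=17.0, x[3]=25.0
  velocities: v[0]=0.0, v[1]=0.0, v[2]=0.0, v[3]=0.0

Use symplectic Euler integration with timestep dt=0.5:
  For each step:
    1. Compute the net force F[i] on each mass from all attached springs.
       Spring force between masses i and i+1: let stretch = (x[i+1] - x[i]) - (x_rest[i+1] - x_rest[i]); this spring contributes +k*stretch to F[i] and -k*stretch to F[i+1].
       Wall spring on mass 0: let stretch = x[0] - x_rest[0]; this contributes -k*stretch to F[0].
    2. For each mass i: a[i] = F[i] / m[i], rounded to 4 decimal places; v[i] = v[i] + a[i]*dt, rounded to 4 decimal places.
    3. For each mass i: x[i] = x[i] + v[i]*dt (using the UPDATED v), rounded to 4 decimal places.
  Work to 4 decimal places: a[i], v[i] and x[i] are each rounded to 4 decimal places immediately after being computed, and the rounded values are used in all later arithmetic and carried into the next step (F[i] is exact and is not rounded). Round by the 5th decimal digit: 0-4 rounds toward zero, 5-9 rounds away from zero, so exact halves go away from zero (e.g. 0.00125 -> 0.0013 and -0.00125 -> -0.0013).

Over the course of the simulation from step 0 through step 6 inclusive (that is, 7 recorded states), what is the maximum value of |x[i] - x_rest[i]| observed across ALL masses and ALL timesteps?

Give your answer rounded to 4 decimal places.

Step 0: x=[8.0000 13.0000 17.0000 25.0000] v=[0.0000 0.0000 0.0000 0.0000]
Step 1: x=[6.5000 12.7500 19.0000 24.0000] v=[-3.0000 -0.5000 4.0000 -2.0000]
Step 2: x=[4.8750 12.5000 20.3750 23.5000] v=[-3.2500 -0.5000 2.7500 -1.0000]
Step 3: x=[4.6250 12.3125 19.3750 24.4375] v=[-0.5000 -0.3750 -2.0000 1.8750]
Step 4: x=[5.9063 11.9688 17.3750 25.8438] v=[2.5625 -0.6875 -4.0000 2.8125]
Step 5: x=[7.2657 11.4610 16.9063 26.0157] v=[2.7187 -1.0157 -0.9374 0.3437]
Step 6: x=[7.0899 11.2657 18.2697 24.6329] v=[-0.3517 -0.3907 2.7267 -2.7657]
Max displacement = 2.3750

Answer: 2.3750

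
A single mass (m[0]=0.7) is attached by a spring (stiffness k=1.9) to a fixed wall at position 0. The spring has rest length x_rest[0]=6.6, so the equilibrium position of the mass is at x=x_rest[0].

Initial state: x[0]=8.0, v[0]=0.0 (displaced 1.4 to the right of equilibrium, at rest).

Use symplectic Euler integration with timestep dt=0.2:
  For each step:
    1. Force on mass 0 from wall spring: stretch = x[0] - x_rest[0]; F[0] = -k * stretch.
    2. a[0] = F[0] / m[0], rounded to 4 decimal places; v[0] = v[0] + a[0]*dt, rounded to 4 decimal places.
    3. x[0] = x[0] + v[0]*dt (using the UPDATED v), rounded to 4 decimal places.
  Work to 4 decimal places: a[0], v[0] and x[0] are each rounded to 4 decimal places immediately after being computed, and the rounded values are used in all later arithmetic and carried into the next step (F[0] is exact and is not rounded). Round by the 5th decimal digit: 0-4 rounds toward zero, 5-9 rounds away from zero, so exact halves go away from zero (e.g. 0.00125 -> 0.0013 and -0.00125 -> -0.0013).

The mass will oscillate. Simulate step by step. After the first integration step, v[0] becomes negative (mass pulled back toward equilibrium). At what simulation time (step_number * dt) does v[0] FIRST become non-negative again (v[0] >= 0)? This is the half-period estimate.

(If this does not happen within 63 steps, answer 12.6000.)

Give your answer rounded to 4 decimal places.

Answer: 2.0000

Derivation:
Step 0: x=[8.0000] v=[0.0000]
Step 1: x=[7.8480] v=[-0.7600]
Step 2: x=[7.5605] v=[-1.4375]
Step 3: x=[7.1687] v=[-1.9589]
Step 4: x=[6.7152] v=[-2.2676]
Step 5: x=[6.2492] v=[-2.3301]
Step 6: x=[5.8213] v=[-2.1397]
Step 7: x=[5.4779] v=[-1.7170]
Step 8: x=[5.2563] v=[-1.1079]
Step 9: x=[5.1806] v=[-0.3785]
Step 10: x=[5.2590] v=[0.3920]
First v>=0 after going negative at step 10, time=2.0000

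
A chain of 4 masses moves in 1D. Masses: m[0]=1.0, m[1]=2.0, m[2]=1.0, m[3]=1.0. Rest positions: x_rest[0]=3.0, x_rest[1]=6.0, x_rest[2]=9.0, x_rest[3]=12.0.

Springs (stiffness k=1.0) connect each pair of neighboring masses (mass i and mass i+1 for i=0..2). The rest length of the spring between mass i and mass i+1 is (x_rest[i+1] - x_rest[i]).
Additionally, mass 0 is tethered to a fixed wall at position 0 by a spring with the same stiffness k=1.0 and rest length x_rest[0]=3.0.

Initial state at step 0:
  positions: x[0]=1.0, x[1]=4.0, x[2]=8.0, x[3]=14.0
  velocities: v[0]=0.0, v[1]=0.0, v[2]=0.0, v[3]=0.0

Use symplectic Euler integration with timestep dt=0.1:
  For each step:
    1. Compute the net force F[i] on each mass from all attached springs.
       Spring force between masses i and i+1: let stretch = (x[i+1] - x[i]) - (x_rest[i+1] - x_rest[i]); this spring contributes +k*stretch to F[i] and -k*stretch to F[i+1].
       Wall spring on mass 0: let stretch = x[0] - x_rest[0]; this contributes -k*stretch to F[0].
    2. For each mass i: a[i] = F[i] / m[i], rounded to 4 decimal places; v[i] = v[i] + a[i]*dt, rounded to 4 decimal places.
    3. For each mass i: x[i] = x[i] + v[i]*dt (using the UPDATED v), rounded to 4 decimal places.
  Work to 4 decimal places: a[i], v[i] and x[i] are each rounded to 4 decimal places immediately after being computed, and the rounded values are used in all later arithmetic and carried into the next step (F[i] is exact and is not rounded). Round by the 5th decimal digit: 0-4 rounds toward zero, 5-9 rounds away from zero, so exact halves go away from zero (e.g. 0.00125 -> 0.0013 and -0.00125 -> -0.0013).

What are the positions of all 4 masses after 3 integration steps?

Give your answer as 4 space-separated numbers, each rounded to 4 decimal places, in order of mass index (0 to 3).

Answer: 1.1183 4.0308 8.1168 13.8225

Derivation:
Step 0: x=[1.0000 4.0000 8.0000 14.0000] v=[0.0000 0.0000 0.0000 0.0000]
Step 1: x=[1.0200 4.0050 8.0200 13.9700] v=[0.2000 0.0500 0.2000 -0.3000]
Step 2: x=[1.0597 4.0152 8.0594 13.9105] v=[0.3965 0.1015 0.3935 -0.5950]
Step 3: x=[1.1183 4.0308 8.1168 13.8225] v=[0.5861 0.1559 0.5742 -0.8801]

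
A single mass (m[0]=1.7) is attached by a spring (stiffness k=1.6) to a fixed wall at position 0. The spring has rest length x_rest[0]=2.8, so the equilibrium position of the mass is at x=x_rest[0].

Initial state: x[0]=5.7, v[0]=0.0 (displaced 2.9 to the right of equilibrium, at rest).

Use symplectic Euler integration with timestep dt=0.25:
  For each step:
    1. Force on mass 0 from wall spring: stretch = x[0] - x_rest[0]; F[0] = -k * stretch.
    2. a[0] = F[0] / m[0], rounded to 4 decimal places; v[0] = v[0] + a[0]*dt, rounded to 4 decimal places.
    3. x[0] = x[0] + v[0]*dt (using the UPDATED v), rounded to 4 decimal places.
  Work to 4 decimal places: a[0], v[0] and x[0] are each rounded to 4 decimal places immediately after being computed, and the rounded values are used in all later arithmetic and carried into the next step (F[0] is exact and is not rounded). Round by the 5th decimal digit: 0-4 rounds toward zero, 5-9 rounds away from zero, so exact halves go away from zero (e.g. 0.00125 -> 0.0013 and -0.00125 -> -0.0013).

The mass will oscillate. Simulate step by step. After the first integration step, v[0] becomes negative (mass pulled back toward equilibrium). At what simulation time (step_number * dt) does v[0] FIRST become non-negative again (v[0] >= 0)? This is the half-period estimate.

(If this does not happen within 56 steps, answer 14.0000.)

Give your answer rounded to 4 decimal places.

Answer: 3.2500

Derivation:
Step 0: x=[5.7000] v=[0.0000]
Step 1: x=[5.5294] v=[-0.6824]
Step 2: x=[5.1983] v=[-1.3246]
Step 3: x=[4.7261] v=[-1.8889]
Step 4: x=[4.1406] v=[-2.3421]
Step 5: x=[3.4762] v=[-2.6575]
Step 6: x=[2.7721] v=[-2.8166]
Step 7: x=[2.0696] v=[-2.8100]
Step 8: x=[1.4101] v=[-2.6382]
Step 9: x=[0.8323] v=[-2.3112]
Step 10: x=[0.3703] v=[-1.8482]
Step 11: x=[0.0512] v=[-1.2765]
Step 12: x=[-0.1062] v=[-0.6297]
Step 13: x=[-0.0927] v=[0.0541]
First v>=0 after going negative at step 13, time=3.2500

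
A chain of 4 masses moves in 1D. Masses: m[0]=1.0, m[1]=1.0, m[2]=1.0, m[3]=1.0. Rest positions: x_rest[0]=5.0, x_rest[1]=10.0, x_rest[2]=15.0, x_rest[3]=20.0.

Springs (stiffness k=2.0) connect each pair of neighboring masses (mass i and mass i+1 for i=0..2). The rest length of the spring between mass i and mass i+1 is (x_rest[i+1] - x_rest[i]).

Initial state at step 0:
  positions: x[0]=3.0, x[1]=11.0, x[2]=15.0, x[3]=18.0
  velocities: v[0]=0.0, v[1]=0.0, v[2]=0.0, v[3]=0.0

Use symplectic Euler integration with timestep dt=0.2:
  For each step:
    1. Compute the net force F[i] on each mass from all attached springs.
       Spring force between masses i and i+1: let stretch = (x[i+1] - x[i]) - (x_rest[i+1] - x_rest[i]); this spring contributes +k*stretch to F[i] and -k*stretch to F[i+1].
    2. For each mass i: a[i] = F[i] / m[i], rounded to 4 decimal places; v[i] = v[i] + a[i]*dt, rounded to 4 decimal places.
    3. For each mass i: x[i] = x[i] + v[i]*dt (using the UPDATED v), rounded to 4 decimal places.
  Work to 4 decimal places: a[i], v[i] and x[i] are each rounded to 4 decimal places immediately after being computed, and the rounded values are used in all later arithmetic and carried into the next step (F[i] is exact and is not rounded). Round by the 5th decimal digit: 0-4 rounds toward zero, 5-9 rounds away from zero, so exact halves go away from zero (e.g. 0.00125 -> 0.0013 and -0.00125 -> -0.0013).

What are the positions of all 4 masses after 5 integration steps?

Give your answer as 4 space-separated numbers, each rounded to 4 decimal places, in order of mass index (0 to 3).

Answer: 5.2599 8.0810 13.8868 19.7723

Derivation:
Step 0: x=[3.0000 11.0000 15.0000 18.0000] v=[0.0000 0.0000 0.0000 0.0000]
Step 1: x=[3.2400 10.6800 14.9200 18.1600] v=[1.2000 -1.6000 -0.4000 0.8000]
Step 2: x=[3.6752 10.1040 14.7600 18.4608] v=[2.1760 -2.8800 -0.8000 1.5040]
Step 3: x=[4.2247 9.3862 14.5236 18.8655] v=[2.7475 -3.5891 -1.1821 2.0237]
Step 4: x=[4.7871 8.6665 14.2235 19.3229] v=[2.8121 -3.5987 -1.5003 2.2869]
Step 5: x=[5.2599 8.0810 13.8868 19.7723] v=[2.3639 -2.9277 -1.6833 2.2471]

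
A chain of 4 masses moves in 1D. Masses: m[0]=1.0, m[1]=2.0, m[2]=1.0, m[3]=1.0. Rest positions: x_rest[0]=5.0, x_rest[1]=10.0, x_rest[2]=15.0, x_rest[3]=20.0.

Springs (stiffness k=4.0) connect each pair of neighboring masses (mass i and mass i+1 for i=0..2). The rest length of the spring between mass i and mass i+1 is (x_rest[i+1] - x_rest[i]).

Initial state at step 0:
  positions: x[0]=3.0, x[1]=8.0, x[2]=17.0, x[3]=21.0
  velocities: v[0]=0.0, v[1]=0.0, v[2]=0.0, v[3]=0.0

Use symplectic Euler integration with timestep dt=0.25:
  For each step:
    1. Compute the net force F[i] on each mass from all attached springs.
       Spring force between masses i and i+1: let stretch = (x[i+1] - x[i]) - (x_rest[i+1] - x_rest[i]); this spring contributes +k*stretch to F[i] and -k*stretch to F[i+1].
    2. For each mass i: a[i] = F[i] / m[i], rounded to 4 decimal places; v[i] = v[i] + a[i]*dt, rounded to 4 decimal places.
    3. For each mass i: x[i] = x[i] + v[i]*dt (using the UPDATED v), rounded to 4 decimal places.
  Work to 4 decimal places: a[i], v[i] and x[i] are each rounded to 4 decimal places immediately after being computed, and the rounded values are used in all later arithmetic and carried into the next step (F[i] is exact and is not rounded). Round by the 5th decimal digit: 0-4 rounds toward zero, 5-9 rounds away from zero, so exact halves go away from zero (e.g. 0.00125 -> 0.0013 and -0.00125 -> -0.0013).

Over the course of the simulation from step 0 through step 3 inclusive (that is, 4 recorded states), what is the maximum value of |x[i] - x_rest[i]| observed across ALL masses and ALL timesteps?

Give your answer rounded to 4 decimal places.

Answer: 2.0078

Derivation:
Step 0: x=[3.0000 8.0000 17.0000 21.0000] v=[0.0000 0.0000 0.0000 0.0000]
Step 1: x=[3.0000 8.5000 15.7500 21.2500] v=[0.0000 2.0000 -5.0000 1.0000]
Step 2: x=[3.1250 9.2188 14.0625 21.3750] v=[0.5000 2.8750 -6.7500 0.5000]
Step 3: x=[3.5235 9.7813 12.9922 20.9219] v=[1.5938 2.2500 -4.2812 -1.8125]
Max displacement = 2.0078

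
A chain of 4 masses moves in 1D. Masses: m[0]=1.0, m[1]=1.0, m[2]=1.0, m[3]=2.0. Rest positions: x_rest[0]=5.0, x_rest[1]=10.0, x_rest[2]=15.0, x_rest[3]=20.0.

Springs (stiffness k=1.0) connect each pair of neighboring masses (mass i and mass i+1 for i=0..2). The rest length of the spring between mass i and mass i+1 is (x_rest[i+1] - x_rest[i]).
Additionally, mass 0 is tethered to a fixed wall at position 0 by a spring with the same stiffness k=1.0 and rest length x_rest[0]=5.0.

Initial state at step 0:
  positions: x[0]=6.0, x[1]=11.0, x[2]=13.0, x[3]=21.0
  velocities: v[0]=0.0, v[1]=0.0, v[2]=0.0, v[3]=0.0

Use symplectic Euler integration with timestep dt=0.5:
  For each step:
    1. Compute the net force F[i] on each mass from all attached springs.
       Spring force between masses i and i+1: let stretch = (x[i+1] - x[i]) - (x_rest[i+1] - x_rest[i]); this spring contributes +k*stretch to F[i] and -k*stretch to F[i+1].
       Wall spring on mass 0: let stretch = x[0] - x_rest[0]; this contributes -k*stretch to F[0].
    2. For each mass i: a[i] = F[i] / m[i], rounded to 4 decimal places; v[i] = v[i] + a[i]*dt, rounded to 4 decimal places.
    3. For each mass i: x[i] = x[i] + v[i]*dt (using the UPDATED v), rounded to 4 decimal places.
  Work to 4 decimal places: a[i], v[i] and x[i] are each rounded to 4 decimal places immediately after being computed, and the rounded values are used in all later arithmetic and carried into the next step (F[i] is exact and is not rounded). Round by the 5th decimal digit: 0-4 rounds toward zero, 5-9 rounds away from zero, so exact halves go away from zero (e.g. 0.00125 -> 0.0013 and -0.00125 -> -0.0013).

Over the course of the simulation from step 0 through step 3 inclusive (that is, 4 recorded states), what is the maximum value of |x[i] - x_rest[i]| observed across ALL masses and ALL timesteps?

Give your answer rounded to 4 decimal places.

Answer: 2.5899

Derivation:
Step 0: x=[6.0000 11.0000 13.0000 21.0000] v=[0.0000 0.0000 0.0000 0.0000]
Step 1: x=[5.7500 10.2500 14.5000 20.6250] v=[-0.5000 -1.5000 3.0000 -0.7500]
Step 2: x=[5.1875 9.4375 16.4688 20.1094] v=[-1.1250 -1.6250 3.9375 -1.0313]
Step 3: x=[4.3906 9.3203 17.5899 19.7637] v=[-1.5938 -0.2344 2.2422 -0.6915]
Max displacement = 2.5899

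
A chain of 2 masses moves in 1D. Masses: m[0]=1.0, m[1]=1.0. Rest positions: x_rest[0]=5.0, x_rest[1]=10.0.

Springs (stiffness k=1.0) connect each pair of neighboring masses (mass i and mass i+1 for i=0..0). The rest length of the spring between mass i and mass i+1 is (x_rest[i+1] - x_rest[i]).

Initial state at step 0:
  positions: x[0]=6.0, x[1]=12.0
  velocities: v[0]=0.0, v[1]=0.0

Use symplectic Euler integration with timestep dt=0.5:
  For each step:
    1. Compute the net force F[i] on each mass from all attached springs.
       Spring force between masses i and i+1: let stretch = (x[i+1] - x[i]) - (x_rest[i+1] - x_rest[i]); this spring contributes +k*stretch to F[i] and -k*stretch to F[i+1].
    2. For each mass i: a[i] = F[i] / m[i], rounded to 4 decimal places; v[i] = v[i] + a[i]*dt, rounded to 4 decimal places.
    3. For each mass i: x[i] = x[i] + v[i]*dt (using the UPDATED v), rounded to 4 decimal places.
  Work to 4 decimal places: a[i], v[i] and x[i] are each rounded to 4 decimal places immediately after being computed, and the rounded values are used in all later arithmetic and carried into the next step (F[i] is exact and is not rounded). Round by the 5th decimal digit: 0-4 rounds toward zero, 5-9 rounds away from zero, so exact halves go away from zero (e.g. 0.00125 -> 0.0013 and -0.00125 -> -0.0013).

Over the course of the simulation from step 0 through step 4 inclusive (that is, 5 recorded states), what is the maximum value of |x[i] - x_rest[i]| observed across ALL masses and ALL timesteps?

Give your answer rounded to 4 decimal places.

Answer: 2.0313

Derivation:
Step 0: x=[6.0000 12.0000] v=[0.0000 0.0000]
Step 1: x=[6.2500 11.7500] v=[0.5000 -0.5000]
Step 2: x=[6.6250 11.3750] v=[0.7500 -0.7500]
Step 3: x=[6.9375 11.0625] v=[0.6250 -0.6250]
Step 4: x=[7.0313 10.9688] v=[0.1875 -0.1875]
Max displacement = 2.0313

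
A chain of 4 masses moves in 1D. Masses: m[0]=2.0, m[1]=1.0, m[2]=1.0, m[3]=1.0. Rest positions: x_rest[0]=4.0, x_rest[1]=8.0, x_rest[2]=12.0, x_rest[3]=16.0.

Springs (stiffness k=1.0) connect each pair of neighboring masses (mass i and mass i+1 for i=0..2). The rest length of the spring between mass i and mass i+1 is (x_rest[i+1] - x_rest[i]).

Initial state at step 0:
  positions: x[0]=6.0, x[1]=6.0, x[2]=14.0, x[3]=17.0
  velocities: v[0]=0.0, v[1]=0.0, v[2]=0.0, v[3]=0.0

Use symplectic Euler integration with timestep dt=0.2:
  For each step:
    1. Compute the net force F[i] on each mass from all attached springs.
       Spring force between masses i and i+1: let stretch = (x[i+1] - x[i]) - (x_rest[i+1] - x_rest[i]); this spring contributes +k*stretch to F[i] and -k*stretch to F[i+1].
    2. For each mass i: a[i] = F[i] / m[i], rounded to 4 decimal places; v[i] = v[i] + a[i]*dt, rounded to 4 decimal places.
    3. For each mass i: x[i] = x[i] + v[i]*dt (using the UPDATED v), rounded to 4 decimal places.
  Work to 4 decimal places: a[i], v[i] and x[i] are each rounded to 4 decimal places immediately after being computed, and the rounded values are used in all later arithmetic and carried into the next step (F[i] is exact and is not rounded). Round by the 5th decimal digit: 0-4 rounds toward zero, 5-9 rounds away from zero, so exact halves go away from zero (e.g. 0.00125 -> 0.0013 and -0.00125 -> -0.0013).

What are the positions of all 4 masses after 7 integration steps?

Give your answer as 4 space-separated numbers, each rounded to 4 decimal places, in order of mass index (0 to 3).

Answer: 4.5967 11.1753 11.4216 17.2096

Derivation:
Step 0: x=[6.0000 6.0000 14.0000 17.0000] v=[0.0000 0.0000 0.0000 0.0000]
Step 1: x=[5.9200 6.3200 13.8000 17.0400] v=[-0.4000 1.6000 -1.0000 0.2000]
Step 2: x=[5.7680 6.9232 13.4304 17.1104] v=[-0.7600 3.0160 -1.8480 0.3520]
Step 3: x=[5.5591 7.7405 12.9477 17.1936] v=[-1.0445 4.0864 -2.4134 0.4160]
Step 4: x=[5.3138 8.6788 12.4266 17.2670] v=[-1.2264 4.6916 -2.6057 0.3668]
Step 5: x=[5.0558 9.6324 11.9492 17.3067] v=[-1.2899 4.7682 -2.3872 0.1987]
Step 6: x=[4.8094 10.4956 11.5934 17.2921] v=[-1.2322 4.3162 -1.7791 -0.0728]
Step 7: x=[4.5967 11.1753 11.4216 17.2096] v=[-1.0636 3.3985 -0.8589 -0.4125]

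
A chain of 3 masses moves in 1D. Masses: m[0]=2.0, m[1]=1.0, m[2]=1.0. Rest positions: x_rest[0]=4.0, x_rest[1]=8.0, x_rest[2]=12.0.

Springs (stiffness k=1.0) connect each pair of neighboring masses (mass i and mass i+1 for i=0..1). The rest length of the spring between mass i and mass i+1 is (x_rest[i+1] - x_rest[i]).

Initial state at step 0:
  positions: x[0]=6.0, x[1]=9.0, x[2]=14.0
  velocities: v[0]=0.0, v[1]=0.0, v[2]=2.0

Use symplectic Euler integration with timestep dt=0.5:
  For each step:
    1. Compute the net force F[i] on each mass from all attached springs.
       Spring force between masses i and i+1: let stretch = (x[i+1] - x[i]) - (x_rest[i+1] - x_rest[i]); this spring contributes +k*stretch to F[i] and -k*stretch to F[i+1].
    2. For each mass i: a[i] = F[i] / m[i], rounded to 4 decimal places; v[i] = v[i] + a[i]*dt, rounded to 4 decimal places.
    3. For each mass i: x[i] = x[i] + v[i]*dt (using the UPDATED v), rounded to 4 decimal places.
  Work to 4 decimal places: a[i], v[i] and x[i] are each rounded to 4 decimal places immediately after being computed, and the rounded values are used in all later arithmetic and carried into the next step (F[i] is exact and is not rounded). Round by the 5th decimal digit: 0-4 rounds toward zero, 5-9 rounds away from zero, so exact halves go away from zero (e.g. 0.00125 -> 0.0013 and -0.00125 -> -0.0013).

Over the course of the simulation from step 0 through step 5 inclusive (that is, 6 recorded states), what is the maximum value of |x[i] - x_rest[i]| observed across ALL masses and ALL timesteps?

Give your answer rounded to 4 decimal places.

Answer: 3.9170

Derivation:
Step 0: x=[6.0000 9.0000 14.0000] v=[0.0000 0.0000 2.0000]
Step 1: x=[5.8750 9.5000 14.7500] v=[-0.2500 1.0000 1.5000]
Step 2: x=[5.7031 10.4063 15.1875] v=[-0.3438 1.8125 0.8750]
Step 3: x=[5.6191 11.3321 15.4297] v=[-0.1680 1.8515 0.4844]
Step 4: x=[5.7493 11.8540 15.6475] v=[0.2603 1.0438 0.4356]
Step 5: x=[6.1426 11.7981 15.9170] v=[0.7865 -0.1118 0.5389]
Max displacement = 3.9170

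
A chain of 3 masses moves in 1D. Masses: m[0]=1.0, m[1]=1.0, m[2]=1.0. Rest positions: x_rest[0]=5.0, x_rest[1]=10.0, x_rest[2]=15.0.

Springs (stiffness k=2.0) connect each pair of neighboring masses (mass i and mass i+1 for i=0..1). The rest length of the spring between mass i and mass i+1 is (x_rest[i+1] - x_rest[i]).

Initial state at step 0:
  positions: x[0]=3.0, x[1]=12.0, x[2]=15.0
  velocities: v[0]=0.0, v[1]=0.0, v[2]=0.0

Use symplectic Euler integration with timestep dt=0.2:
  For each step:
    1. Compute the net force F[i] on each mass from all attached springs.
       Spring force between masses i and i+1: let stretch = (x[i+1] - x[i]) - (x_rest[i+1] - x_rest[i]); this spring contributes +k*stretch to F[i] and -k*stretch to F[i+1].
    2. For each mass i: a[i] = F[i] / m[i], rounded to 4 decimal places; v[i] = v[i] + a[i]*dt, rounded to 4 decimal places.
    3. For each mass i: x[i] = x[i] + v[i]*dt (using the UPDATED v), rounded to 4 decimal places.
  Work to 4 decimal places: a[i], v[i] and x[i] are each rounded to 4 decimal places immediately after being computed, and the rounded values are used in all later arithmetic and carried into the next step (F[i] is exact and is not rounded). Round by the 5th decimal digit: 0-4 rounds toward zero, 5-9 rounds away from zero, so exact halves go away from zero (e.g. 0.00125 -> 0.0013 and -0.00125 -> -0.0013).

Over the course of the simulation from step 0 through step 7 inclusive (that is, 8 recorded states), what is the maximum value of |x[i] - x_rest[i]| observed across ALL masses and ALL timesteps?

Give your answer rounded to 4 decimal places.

Step 0: x=[3.0000 12.0000 15.0000] v=[0.0000 0.0000 0.0000]
Step 1: x=[3.3200 11.5200 15.1600] v=[1.6000 -2.4000 0.8000]
Step 2: x=[3.8960 10.6752 15.4288] v=[2.8800 -4.2240 1.3440]
Step 3: x=[4.6143 9.6684 15.7173] v=[3.5917 -5.0342 1.4426]
Step 4: x=[5.3370 8.7411 15.9219] v=[3.6133 -4.6363 1.0230]
Step 5: x=[5.9320 8.1160 15.9520] v=[2.9749 -3.1256 0.1507]
Step 6: x=[6.3017 7.9430 15.7553] v=[1.8485 -0.8648 -0.9837]
Step 7: x=[6.4027 8.2637 15.3336] v=[0.5050 1.6036 -2.1086]
Max displacement = 2.0570

Answer: 2.0570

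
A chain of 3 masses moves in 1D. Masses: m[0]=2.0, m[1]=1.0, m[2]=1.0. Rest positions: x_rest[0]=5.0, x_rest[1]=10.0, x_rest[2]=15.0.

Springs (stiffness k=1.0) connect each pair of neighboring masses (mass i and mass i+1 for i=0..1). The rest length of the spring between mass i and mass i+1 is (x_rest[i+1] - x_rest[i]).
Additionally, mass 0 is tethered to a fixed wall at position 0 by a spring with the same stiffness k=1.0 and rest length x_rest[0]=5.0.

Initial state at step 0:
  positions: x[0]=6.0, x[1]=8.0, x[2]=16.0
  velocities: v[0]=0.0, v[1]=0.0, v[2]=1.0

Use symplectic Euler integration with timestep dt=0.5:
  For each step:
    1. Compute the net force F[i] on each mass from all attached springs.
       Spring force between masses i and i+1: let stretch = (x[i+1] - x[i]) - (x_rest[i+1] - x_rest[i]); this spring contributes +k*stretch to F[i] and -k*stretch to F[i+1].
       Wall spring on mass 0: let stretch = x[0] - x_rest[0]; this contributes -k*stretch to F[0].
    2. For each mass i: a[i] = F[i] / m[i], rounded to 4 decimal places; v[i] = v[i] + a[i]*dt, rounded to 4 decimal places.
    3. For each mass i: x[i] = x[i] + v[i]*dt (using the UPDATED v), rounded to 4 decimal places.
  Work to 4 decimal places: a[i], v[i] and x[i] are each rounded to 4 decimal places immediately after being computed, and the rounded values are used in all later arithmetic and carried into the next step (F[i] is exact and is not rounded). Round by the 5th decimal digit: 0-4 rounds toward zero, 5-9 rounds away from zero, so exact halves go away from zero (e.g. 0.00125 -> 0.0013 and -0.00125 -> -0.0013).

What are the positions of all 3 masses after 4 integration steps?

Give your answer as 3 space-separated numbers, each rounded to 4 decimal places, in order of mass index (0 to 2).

Answer: 4.4356 12.5372 15.4688

Derivation:
Step 0: x=[6.0000 8.0000 16.0000] v=[0.0000 0.0000 1.0000]
Step 1: x=[5.5000 9.5000 15.7500] v=[-1.0000 3.0000 -0.5000]
Step 2: x=[4.8125 11.5625 15.1875] v=[-1.3750 4.1250 -1.1250]
Step 3: x=[4.3672 12.8438 14.9688] v=[-0.8906 2.5625 -0.4375]
Step 4: x=[4.4356 12.5372 15.4688] v=[0.1368 -0.6133 1.0000]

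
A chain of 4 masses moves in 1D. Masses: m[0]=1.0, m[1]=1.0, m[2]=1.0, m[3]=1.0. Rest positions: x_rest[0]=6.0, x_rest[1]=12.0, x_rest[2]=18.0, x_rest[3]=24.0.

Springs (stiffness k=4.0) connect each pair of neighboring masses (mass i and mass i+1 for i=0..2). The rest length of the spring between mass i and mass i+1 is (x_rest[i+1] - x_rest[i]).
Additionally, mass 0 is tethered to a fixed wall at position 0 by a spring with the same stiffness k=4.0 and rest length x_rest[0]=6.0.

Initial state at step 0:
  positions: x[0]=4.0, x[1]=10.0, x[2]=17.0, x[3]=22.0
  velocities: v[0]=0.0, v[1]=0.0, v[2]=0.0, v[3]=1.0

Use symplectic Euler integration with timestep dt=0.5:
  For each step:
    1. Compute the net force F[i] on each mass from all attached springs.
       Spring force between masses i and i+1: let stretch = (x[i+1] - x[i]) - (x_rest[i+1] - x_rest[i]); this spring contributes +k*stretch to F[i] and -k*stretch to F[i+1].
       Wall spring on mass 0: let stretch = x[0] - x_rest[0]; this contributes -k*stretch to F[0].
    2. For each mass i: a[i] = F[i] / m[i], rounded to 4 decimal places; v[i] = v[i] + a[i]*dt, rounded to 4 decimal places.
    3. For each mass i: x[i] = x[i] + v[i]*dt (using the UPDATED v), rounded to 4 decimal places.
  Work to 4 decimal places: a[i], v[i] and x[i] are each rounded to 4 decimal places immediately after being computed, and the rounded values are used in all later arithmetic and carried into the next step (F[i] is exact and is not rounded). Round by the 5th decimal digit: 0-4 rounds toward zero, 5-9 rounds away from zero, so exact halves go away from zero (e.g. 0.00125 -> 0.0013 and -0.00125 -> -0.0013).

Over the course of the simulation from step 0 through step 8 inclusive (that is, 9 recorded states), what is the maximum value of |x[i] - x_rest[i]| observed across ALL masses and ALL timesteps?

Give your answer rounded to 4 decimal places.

Step 0: x=[4.0000 10.0000 17.0000 22.0000] v=[0.0000 0.0000 0.0000 1.0000]
Step 1: x=[6.0000 11.0000 15.0000 23.5000] v=[4.0000 2.0000 -4.0000 3.0000]
Step 2: x=[7.0000 11.0000 17.5000 22.5000] v=[2.0000 0.0000 5.0000 -2.0000]
Step 3: x=[5.0000 13.5000 18.5000 22.5000] v=[-4.0000 5.0000 2.0000 0.0000]
Step 4: x=[6.5000 12.5000 18.5000 24.5000] v=[3.0000 -2.0000 0.0000 4.0000]
Step 5: x=[7.5000 11.5000 18.5000 26.5000] v=[2.0000 -2.0000 0.0000 4.0000]
Step 6: x=[5.0000 13.5000 19.5000 26.5000] v=[-5.0000 4.0000 2.0000 0.0000]
Step 7: x=[6.0000 13.0000 21.5000 25.5000] v=[2.0000 -1.0000 4.0000 -2.0000]
Step 8: x=[8.0000 14.0000 19.0000 26.5000] v=[4.0000 2.0000 -5.0000 2.0000]
Max displacement = 3.5000

Answer: 3.5000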